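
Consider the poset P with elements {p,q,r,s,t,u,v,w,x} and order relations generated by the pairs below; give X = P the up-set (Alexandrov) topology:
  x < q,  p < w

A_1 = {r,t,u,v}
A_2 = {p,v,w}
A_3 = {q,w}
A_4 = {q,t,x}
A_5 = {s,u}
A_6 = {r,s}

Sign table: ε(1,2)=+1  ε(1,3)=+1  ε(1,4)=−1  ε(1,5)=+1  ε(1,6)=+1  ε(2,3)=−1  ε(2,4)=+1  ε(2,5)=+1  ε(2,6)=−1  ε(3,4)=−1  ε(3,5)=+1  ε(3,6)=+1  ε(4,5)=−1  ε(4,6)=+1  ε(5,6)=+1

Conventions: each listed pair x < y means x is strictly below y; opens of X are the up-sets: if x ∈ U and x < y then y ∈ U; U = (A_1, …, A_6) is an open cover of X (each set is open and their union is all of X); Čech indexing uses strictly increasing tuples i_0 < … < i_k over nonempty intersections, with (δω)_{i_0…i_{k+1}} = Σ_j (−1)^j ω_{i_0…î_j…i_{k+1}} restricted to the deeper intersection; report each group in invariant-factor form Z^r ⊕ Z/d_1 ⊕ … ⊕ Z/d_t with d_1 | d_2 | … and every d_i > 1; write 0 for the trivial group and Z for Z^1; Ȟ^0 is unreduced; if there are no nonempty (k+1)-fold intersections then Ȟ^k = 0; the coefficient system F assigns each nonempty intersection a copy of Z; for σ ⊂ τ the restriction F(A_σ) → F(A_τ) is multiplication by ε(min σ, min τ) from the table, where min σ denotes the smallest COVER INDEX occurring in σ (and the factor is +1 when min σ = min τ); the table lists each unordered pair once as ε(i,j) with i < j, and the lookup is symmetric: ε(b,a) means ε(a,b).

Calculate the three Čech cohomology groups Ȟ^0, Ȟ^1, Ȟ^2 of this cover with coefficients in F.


cover nerve:
  A12={v} A14={t} A15={u} A16={r} A23={w} A34={q} A56={s}
C dims 6,7; δ0: rk 6, SNF 1^5·2
Ȟ^0: (6−6)−0=0 ⇒ 0
Ȟ^1: (7−0)−6=1 plus torsion [2] ⇒ Z ⊕ Z/2
Ȟ^2: (0−0)−0=0 ⇒ 0

Ȟ^0 = 0,  Ȟ^1 = Z ⊕ Z/2,  Ȟ^2 = 0


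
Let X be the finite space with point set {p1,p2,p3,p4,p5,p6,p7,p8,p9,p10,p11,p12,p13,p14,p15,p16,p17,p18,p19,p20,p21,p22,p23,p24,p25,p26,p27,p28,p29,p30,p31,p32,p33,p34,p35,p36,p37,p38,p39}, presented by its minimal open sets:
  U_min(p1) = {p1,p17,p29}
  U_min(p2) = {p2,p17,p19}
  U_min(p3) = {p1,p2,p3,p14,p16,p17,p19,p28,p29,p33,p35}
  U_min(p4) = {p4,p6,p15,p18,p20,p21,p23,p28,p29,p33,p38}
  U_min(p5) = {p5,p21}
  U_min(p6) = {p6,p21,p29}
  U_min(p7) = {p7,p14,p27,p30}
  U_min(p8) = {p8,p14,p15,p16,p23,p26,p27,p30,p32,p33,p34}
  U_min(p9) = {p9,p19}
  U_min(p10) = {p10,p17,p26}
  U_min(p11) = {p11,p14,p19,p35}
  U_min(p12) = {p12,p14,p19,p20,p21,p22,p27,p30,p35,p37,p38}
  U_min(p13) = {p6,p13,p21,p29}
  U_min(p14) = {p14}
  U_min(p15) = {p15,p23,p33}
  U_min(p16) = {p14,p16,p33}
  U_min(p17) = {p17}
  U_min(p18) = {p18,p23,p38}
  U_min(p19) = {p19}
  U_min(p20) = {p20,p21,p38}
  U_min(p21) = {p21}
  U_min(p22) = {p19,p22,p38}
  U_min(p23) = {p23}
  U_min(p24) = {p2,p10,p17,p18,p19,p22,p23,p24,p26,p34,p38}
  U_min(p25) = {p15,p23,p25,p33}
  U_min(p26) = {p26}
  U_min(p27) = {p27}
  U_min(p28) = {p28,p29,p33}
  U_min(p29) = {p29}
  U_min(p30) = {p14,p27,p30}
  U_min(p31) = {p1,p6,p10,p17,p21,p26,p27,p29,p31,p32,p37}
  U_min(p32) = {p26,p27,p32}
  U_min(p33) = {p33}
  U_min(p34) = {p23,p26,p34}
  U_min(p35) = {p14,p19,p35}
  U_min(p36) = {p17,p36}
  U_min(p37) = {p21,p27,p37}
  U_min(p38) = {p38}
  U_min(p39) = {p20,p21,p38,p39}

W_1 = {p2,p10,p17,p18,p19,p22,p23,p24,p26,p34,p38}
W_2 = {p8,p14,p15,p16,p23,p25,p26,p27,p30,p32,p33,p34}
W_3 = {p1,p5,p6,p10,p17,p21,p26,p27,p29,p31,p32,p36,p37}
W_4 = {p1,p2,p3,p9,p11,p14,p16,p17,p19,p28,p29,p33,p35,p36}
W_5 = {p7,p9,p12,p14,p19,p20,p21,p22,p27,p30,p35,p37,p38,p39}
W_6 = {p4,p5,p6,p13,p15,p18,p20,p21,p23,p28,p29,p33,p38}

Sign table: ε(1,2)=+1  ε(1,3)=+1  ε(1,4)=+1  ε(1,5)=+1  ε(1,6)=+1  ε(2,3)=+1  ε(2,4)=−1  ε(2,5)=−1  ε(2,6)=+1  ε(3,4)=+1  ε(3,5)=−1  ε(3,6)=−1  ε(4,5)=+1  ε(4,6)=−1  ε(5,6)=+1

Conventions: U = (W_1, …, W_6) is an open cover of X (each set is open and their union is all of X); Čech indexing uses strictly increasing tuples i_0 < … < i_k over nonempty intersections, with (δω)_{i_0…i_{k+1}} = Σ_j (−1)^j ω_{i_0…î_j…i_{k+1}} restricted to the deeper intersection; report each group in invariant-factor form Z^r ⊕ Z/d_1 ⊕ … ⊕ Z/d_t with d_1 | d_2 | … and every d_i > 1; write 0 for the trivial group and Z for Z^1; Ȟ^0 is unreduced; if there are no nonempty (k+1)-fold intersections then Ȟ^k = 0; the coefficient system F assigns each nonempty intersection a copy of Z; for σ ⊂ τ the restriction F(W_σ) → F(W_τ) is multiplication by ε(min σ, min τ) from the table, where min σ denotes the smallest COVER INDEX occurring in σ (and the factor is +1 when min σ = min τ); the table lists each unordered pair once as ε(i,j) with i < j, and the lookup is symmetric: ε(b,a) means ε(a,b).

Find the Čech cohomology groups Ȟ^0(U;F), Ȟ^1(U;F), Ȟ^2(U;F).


Ȟ^0(U;F) ≅ 0; Ȟ^1(U;F) ≅ Z/2; Ȟ^2(U;F) ≅ Z

cover nerve:
  W12={p23,p26,p34} W13={p10,p17,p26} W14={p2,p17,p19} W15={p19,p22,p38} W16={p18,p23,p38} W23={p26,p27,p32} W24={p14,p16,p33} W25={p14,p27,p30} W26={p15,p23,p33} W34={p1,p17,p29,p36} W35={p21,p27,p37} W36={p5,p6,p21,p29} W45={p9,p14,p19,p35} W46={p28,p29,p33} W56={p20,p21,p38}
  W123={p26} W126={p23} W134={p17} W145={p19} W156={p38} W235={p27} W245={p14} W246={p33} W346={p29} W356={p21}
C dims 6,15,10; δ0: rk 6, SNF 1^5·2; δ1: rk 9, SNF 1^9
Ȟ^0: (6−6)−0=0 ⇒ 0
Ȟ^1: (15−9)−6=0 plus torsion [2] ⇒ Z/2
Ȟ^2: (10−0)−9=1 ⇒ Z


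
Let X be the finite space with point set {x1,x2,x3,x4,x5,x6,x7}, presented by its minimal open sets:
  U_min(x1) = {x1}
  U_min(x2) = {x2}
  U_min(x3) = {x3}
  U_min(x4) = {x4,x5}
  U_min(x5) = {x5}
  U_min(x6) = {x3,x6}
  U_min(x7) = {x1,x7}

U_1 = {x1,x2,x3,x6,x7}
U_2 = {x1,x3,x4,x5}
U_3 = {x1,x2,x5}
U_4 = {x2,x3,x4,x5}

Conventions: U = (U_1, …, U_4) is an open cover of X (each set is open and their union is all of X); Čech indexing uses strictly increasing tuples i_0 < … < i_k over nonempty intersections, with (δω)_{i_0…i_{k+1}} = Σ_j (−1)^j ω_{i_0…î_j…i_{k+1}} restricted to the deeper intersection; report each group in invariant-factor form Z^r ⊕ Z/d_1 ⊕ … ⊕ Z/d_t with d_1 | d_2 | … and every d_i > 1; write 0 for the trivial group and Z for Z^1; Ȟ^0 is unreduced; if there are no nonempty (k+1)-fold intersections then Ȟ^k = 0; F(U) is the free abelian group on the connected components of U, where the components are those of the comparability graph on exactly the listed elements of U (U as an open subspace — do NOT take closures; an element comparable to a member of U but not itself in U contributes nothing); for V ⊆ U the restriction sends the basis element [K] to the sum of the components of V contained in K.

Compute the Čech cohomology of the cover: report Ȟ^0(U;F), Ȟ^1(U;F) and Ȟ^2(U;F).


nerve simplices:
  U12={x1,x3} U13={x1,x2} U14={x2,x3} U23={x1,x5} U24={x3,x4,x5} U34={x2,x5}
  U123={x1} U124={x3} U134={x2} U234={x5}
components per intersection:
  U1: {x1,x7} {x2} {x3,x6}
  U2: {x1} {x3} {x4,x5}
  U3: {x1} {x2} {x5}
  U4: {x2} {x3} {x4,x5}
  U12: {x1} {x3}
  U13: {x1} {x2}
  U14: {x2} {x3}
  U23: {x1} {x5}
  U24: {x3} {x4,x5}
  U34: {x2} {x5}
  U123: {x1}
  U124: {x3}
  U134: {x2}
  U234: {x5}
C dims 12,12,4; δ0: rk 8, SNF 1^8; δ1: rk 4, SNF 1^4
degree 0: 12−8−0 = 4 → Ȟ^0 ≅ Z^4
degree 1: 12−4−8 = 0 → Ȟ^1 ≅ 0
degree 2: 4−0−4 = 0 → Ȟ^2 ≅ 0

Ȟ^0(U;F) ≅ Z^4,  Ȟ^1(U;F) ≅ 0,  Ȟ^2(U;F) ≅ 0


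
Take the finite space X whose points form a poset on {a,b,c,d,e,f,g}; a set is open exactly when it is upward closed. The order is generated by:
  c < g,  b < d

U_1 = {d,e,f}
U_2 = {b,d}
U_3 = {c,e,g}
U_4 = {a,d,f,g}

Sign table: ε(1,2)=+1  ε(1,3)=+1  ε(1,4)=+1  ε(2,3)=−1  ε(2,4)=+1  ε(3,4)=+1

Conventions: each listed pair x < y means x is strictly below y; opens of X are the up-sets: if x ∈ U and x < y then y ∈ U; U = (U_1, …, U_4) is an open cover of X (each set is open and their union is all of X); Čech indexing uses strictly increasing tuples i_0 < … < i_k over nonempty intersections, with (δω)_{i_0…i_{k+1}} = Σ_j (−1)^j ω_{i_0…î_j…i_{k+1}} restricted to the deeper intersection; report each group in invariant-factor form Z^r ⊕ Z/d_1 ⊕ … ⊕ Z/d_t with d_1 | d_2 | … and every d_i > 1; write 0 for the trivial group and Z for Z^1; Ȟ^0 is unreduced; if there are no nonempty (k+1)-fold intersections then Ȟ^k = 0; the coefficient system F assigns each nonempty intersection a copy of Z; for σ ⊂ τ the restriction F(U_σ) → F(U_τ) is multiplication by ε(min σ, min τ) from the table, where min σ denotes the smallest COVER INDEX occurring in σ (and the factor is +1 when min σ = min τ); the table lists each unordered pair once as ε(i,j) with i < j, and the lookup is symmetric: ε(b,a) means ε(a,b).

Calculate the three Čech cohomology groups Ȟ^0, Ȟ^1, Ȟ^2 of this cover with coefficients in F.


nonempty intersections:
  U12={d} U13={e} U14={d,f} U24={d} U34={g}
  U124={d}
C dims 4,5,1; δ0: rk 3, SNF 1^3; δ1: rk 1, SNF 1^1
Ȟ^0: (4−3)−0=1 ⇒ Z
Ȟ^1: (5−1)−3=1 ⇒ Z
Ȟ^2: (1−0)−1=0 ⇒ 0

Ȟ^0 = Z, Ȟ^1 = Z, Ȟ^2 = 0


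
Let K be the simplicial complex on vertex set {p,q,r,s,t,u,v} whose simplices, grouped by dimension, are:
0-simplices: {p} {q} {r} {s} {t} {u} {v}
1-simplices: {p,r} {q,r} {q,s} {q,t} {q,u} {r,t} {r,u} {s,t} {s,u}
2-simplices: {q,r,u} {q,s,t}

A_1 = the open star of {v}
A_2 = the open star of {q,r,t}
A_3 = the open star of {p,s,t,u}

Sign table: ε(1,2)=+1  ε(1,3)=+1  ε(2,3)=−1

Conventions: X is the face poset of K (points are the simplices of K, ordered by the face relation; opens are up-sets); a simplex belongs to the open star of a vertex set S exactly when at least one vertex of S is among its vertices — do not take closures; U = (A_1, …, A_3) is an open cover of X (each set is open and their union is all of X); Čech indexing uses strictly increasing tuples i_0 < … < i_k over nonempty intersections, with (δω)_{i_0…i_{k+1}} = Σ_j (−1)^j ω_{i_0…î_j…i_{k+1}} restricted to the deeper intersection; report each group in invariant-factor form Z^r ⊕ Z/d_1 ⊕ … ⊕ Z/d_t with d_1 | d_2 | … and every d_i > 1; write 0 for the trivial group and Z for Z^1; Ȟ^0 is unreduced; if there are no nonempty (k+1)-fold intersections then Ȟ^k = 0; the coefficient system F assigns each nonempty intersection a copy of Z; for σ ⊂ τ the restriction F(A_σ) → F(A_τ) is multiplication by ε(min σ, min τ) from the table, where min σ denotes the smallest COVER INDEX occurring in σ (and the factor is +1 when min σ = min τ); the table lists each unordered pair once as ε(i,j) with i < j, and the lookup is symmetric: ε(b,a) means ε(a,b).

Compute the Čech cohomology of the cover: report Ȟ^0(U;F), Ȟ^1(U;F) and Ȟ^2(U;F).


nerve simplices:
  A1={{v}} A2={{q},{r},{t},{p,r},{q,r},{q,s},{q,t},{q,u},{r,t},{r,u},{s,t},{q,r,u},{q,s,t}} A3={{p},{s},{t},{u},{p,r},{q,s},{q,t},{q,u},{r,t},{r,u},{s,t},{s,u},{q,r,u},{q,s,t}}
  A23={{t},{p,r},{q,s},{q,t},{q,u},{r,t},{r,u},{s,t},{q,r,u},{q,s,t}}
C dims 3,1; δ0: rk 1, SNF 1^1
degree 0: 3−1−0 = 2 → Ȟ^0 ≅ Z^2
degree 1: 1−0−1 = 0 → Ȟ^1 ≅ 0
degree 2: 0−0−0 = 0 → Ȟ^2 ≅ 0

Ȟ^0(U;F) ≅ Z^2, Ȟ^1(U;F) ≅ 0 and Ȟ^2(U;F) ≅ 0


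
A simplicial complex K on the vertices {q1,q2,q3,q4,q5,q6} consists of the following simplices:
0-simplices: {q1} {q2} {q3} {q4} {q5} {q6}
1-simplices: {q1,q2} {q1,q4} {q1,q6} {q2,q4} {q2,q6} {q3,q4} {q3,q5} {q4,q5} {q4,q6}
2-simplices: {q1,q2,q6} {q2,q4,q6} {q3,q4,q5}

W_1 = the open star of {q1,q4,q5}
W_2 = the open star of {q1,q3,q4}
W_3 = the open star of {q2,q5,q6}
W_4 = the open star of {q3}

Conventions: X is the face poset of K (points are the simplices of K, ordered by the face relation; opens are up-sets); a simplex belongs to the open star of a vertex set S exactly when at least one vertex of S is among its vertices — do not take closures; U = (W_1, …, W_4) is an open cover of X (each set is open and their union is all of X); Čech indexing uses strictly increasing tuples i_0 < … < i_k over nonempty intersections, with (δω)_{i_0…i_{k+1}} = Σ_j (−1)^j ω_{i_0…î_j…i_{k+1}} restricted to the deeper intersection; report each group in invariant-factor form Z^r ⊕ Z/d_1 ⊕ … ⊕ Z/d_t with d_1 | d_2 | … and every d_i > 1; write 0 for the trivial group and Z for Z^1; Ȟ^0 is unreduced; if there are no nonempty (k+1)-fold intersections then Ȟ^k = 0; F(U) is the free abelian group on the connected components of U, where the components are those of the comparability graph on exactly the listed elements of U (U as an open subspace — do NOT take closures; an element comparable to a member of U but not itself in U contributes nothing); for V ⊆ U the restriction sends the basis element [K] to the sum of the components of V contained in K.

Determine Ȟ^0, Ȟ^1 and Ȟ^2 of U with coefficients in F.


Ȟ^0 = Z, Ȟ^1 = Z and Ȟ^2 = 0

nonempty overlaps:
  W1={{q1},{q4},{q5},{q1,q2},{q1,q4},{q1,q6},{q2,q4},{q3,q4},{q3,q5},{q4,q5},{q4,q6},{q1,q2,q6},{q2,q4,q6},{q3,q4,q5}} W2={{q1},{q3},{q4},{q1,q2},{q1,q4},{q1,q6},{q2,q4},{q3,q4},{q3,q5},{q4,q5},{q4,q6},{q1,q2,q6},{q2,q4,q6},{q3,q4,q5}} W3={{q2},{q5},{q6},{q1,q2},{q1,q6},{q2,q4},{q2,q6},{q3,q5},{q4,q5},{q4,q6},{q1,q2,q6},{q2,q4,q6},{q3,q4,q5}} W4={{q3},{q3,q4},{q3,q5},{q3,q4,q5}}
  W12={{q1},{q4},{q1,q2},{q1,q4},{q1,q6},{q2,q4},{q3,q4},{q3,q5},{q4,q5},{q4,q6},{q1,q2,q6},{q2,q4,q6},{q3,q4,q5}} W13={{q5},{q1,q2},{q1,q6},{q2,q4},{q3,q5},{q4,q5},{q4,q6},{q1,q2,q6},{q2,q4,q6},{q3,q4,q5}} W14={{q3,q4},{q3,q5},{q3,q4,q5}} W23={{q1,q2},{q1,q6},{q2,q4},{q3,q5},{q4,q5},{q4,q6},{q1,q2,q6},{q2,q4,q6},{q3,q4,q5}} W24={{q3},{q3,q4},{q3,q5},{q3,q4,q5}} W34={{q3,q5},{q3,q4,q5}}
  W123={{q1,q2},{q1,q6},{q2,q4},{q3,q5},{q4,q5},{q4,q6},{q1,q2,q6},{q2,q4,q6},{q3,q4,q5}} W124={{q3,q4},{q3,q5},{q3,q4,q5}} W134={{q3,q5},{q3,q4,q5}} W234={{q3,q5},{q3,q4,q5}}
  W1234={{q3,q5},{q3,q4,q5}}
components per intersection:
  W1: {{q1},{q4},{q5},{q1,q2},{q1,q4},{q1,q6},{q2,q4},{q3,q4},{q3,q5},{q4,q5},{q4,q6},{q1,q2,q6},{q2,q4,q6},{q3,q4,q5}}
  W2: {{q1},{q3},{q4},{q1,q2},{q1,q4},{q1,q6},{q2,q4},{q3,q4},{q3,q5},{q4,q5},{q4,q6},{q1,q2,q6},{q2,q4,q6},{q3,q4,q5}}
  W3: {{q2},{q6},{q1,q2},{q1,q6},{q2,q4},{q2,q6},{q4,q6},{q1,q2,q6},{q2,q4,q6}} {{q5},{q3,q5},{q4,q5},{q3,q4,q5}}
  W4: {{q3},{q3,q4},{q3,q5},{q3,q4,q5}}
  W12: {{q1},{q4},{q1,q2},{q1,q4},{q1,q6},{q2,q4},{q3,q4},{q3,q5},{q4,q5},{q4,q6},{q1,q2,q6},{q2,q4,q6},{q3,q4,q5}}
  W13: {{q5},{q3,q5},{q4,q5},{q3,q4,q5}} {{q1,q2},{q1,q6},{q1,q2,q6}} {{q2,q4},{q4,q6},{q2,q4,q6}}
  W14: {{q3,q4},{q3,q5},{q3,q4,q5}}
  W23: {{q1,q2},{q1,q6},{q1,q2,q6}} {{q2,q4},{q4,q6},{q2,q4,q6}} {{q3,q5},{q4,q5},{q3,q4,q5}}
  W24: {{q3},{q3,q4},{q3,q5},{q3,q4,q5}}
  W34: {{q3,q5},{q3,q4,q5}}
  W123: {{q1,q2},{q1,q6},{q1,q2,q6}} {{q2,q4},{q4,q6},{q2,q4,q6}} {{q3,q5},{q4,q5},{q3,q4,q5}}
  W124: {{q3,q4},{q3,q5},{q3,q4,q5}}
  W134: {{q3,q5},{q3,q4,q5}}
  W234: {{q3,q5},{q3,q4,q5}}
  W1234: {{q3,q5},{q3,q4,q5}}
C dims 5,10,6,1; δ0: rk 4, SNF 1^4; δ1: rk 5, SNF 1^5; δ2: rk 1, SNF 1^1
degree 0: 5−4−0 = 1 → Ȟ^0 ≅ Z
degree 1: 10−5−4 = 1 → Ȟ^1 ≅ Z
degree 2: 6−1−5 = 0 → Ȟ^2 ≅ 0


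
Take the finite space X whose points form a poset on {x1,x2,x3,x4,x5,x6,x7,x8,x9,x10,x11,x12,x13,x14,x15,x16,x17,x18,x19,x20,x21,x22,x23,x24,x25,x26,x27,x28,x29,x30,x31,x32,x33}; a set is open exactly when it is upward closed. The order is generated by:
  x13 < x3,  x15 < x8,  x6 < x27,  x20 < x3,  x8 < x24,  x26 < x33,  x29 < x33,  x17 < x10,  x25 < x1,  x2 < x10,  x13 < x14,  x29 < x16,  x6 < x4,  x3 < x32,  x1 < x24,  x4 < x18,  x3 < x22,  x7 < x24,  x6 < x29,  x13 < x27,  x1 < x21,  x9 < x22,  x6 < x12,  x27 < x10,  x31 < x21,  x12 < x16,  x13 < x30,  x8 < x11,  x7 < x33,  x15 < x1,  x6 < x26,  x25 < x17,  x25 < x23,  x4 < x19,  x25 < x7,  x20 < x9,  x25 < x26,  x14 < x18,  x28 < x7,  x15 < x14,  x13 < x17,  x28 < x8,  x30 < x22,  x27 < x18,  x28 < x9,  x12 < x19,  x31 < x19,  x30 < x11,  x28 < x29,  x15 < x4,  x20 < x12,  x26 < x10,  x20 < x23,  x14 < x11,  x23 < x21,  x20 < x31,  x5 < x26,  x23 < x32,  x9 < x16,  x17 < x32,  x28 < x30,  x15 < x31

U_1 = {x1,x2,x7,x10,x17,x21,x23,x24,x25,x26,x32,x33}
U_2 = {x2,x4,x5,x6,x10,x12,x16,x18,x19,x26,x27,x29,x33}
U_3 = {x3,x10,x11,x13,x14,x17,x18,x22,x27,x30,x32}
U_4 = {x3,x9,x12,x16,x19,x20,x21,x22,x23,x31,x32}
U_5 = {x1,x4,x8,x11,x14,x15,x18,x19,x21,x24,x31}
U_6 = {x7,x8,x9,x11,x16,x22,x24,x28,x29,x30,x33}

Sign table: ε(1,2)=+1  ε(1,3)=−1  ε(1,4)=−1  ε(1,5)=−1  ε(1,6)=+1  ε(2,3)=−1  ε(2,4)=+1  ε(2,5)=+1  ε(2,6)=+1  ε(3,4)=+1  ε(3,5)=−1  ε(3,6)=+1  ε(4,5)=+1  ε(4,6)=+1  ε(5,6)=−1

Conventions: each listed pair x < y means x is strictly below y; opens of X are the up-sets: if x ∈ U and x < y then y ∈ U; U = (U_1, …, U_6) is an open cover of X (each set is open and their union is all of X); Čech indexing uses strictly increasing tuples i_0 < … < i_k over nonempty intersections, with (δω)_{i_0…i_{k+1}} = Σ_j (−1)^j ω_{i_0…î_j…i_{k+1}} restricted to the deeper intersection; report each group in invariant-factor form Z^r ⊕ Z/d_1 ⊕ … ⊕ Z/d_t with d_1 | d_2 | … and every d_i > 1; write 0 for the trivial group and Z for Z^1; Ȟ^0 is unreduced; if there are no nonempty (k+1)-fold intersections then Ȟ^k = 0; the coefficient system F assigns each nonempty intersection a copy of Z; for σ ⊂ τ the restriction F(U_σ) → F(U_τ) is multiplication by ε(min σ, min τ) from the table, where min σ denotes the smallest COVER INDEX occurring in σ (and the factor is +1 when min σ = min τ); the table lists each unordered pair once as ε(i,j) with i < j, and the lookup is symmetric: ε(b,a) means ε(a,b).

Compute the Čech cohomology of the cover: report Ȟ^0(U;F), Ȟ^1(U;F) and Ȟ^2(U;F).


Ȟ^0 = 0,  Ȟ^1 = Z/2,  Ȟ^2 = Z

cover nerve:
  U12={x2,x10,x26,x33} U13={x10,x17,x32} U14={x21,x23,x32} U15={x1,x21,x24} U16={x7,x24,x33} U23={x10,x18,x27} U24={x12,x16,x19} U25={x4,x18,x19} U26={x16,x29,x33} U34={x3,x22,x32} U35={x11,x14,x18} U36={x11,x22,x30} U45={x19,x21,x31} U46={x9,x16,x22} U56={x8,x11,x24}
  U123={x10} U126={x33} U134={x32} U145={x21} U156={x24} U235={x18} U245={x19} U246={x16} U346={x22} U356={x11}
C dims 6,15,10; δ0: rk 6, SNF 1^5·2; δ1: rk 9, SNF 1^9
Ȟ^0: (6−6)−0=0 ⇒ 0
Ȟ^1: (15−9)−6=0 plus torsion [2] ⇒ Z/2
Ȟ^2: (10−0)−9=1 ⇒ Z


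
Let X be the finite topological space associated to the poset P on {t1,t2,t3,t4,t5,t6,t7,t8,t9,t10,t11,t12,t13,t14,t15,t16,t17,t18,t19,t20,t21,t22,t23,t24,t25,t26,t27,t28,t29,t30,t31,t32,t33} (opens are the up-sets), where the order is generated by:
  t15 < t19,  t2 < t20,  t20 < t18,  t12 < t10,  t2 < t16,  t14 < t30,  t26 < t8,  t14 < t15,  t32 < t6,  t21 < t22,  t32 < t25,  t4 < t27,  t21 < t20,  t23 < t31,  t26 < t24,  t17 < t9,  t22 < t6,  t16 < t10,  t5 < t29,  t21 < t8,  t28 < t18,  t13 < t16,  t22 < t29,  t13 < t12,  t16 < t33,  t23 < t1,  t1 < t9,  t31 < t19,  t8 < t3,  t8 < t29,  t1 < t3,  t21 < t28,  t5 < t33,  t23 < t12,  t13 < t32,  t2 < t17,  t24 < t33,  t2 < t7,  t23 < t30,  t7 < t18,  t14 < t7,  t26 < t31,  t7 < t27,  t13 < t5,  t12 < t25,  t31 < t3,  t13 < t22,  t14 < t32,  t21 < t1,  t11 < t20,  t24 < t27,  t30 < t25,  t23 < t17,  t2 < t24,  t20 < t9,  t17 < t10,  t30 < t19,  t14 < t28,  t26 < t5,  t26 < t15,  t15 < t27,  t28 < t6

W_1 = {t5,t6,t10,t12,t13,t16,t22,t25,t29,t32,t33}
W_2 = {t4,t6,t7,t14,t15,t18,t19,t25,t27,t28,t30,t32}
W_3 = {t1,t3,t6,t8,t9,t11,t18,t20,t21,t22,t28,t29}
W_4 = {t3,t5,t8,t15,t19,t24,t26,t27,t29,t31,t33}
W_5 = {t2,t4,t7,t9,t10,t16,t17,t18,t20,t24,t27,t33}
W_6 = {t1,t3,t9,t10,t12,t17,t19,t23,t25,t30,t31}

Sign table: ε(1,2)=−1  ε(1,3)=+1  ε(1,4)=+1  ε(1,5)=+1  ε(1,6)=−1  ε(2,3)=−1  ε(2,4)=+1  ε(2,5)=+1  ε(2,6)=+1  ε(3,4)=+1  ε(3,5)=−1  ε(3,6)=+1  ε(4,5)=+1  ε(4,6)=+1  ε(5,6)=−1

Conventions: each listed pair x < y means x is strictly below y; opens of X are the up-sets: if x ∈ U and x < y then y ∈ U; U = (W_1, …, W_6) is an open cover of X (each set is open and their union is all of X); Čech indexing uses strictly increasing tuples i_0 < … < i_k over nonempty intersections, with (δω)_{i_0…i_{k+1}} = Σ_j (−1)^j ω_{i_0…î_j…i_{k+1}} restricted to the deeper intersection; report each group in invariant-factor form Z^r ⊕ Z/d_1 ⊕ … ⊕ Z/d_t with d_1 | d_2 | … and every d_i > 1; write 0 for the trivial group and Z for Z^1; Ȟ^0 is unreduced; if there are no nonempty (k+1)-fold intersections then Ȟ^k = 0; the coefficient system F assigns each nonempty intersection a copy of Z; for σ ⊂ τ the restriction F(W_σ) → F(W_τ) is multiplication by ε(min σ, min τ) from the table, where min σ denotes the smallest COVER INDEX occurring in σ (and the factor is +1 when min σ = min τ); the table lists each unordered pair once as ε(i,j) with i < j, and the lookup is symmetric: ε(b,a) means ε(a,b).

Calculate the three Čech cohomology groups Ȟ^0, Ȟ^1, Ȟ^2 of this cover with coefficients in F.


Ȟ^0 = 0,  Ȟ^1 = Z/2,  Ȟ^2 = Z

nonempty overlaps:
  W12={t6,t25,t32} W13={t6,t22,t29} W14={t5,t29,t33} W15={t10,t16,t33} W16={t10,t12,t25} W23={t6,t18,t28} W24={t15,t19,t27} W25={t4,t7,t18,t27} W26={t19,t25,t30} W34={t3,t8,t29} W35={t9,t18,t20} W36={t1,t3,t9} W45={t24,t27,t33} W46={t3,t19,t31} W56={t9,t10,t17}
  W123={t6} W126={t25} W134={t29} W145={t33} W156={t10} W235={t18} W245={t27} W246={t19} W346={t3} W356={t9}
C dims 6,15,10; δ0: rk 6, SNF 1^5·2; δ1: rk 9, SNF 1^9
degree 0: 6−6−0 = 0 → Ȟ^0 ≅ 0
degree 1: 15−9−6 = 0 plus torsion [2] → Ȟ^1 ≅ Z/2
degree 2: 10−0−9 = 1 → Ȟ^2 ≅ Z


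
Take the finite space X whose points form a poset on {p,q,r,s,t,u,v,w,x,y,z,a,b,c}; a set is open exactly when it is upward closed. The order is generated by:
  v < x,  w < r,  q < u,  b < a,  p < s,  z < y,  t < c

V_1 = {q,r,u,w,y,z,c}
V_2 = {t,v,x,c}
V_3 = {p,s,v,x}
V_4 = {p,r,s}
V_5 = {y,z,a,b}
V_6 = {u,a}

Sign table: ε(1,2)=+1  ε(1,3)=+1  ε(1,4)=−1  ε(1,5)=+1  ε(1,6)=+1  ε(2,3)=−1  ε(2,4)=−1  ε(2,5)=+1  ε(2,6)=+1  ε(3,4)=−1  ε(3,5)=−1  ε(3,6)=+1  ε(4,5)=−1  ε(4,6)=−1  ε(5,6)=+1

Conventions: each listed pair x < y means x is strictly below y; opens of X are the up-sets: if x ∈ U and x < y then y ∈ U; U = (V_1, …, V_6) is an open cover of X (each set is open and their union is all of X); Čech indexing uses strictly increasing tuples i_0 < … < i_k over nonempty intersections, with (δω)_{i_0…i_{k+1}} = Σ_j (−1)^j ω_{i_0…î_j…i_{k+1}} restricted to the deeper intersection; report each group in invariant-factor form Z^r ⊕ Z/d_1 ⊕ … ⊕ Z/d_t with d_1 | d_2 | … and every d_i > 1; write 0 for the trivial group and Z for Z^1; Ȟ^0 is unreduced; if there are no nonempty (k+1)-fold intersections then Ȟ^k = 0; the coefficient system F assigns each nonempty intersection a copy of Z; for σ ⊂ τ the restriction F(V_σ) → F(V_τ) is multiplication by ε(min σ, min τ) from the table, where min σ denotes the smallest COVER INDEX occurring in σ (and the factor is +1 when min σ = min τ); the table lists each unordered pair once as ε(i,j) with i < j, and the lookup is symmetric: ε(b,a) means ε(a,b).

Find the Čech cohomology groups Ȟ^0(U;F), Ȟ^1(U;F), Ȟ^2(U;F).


cover nerve:
  V12={c} V14={r} V15={y,z} V16={u} V23={v,x} V34={p,s} V56={a}
C dims 6,7; δ0: rk 6, SNF 1^5·2
Ȟ^0: (6−6)−0=0 ⇒ 0
Ȟ^1: (7−0)−6=1 plus torsion [2] ⇒ Z ⊕ Z/2
Ȟ^2: (0−0)−0=0 ⇒ 0

Ȟ^0 = 0,  Ȟ^1 = Z ⊕ Z/2,  Ȟ^2 = 0


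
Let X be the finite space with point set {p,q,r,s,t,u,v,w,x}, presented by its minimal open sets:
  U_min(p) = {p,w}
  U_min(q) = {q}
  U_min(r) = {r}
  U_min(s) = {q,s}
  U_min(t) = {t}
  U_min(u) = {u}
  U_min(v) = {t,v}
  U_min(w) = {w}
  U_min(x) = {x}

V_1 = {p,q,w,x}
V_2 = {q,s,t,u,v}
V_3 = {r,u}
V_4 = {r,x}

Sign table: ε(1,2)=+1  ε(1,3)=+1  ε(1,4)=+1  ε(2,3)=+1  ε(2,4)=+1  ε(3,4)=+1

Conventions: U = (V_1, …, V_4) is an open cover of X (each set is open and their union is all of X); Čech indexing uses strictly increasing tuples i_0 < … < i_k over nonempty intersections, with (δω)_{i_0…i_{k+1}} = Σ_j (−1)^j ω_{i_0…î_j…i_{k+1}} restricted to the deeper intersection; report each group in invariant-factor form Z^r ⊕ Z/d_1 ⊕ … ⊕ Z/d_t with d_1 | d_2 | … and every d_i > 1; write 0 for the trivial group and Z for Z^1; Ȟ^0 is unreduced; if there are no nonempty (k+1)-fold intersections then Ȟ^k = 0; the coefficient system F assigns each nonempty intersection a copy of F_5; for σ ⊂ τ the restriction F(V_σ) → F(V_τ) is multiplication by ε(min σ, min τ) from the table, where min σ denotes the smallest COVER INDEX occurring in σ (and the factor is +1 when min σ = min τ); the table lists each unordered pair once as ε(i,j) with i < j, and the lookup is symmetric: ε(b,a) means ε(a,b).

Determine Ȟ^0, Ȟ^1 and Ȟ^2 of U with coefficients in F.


Ȟ^0(U;F) ≅ Z/5; Ȟ^1(U;F) ≅ Z/5; Ȟ^2(U;F) ≅ 0

cover nerve:
  V12={q} V14={x} V23={u} V34={r}
C dims 4,4; δ0: rk_F5 3
Ȟ^0: (4−3)−0=1 ⇒ Z/5
Ȟ^1: (4−0)−3=1 ⇒ Z/5
Ȟ^2: (0−0)−0=0 ⇒ 0


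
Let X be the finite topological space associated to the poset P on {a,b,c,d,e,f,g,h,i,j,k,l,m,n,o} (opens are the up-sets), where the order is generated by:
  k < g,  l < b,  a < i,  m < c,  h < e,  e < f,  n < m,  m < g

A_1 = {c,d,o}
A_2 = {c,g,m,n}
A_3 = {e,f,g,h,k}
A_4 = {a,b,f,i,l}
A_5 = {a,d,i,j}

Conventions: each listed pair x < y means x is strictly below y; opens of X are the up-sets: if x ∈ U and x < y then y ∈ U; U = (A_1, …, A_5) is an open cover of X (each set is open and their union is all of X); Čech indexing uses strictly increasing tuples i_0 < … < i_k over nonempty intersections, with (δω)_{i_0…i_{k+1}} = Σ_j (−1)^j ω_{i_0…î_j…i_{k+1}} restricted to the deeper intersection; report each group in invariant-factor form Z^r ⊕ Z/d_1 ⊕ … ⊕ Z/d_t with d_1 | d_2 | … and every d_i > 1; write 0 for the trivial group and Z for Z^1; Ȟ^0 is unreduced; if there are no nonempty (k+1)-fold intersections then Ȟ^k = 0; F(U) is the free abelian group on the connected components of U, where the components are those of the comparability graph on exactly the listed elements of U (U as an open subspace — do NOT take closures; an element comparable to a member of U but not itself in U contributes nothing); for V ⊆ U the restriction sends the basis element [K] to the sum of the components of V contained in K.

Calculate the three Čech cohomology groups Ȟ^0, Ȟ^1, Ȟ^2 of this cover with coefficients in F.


cover nerve:
  A12={c} A15={d} A23={g} A34={f} A45={a,i}
components per intersection:
  A1: {c} {d} {o}
  A2: {c,g,m,n}
  A3: {e,f,h} {g,k}
  A4: {a,i} {b,l} {f}
  A5: {a,i} {d} {j}
  A12: {c}
  A15: {d}
  A23: {g}
  A34: {f}
  A45: {a,i}
C dims 12,5; δ0: rk 5, SNF 1^5
Ȟ^0: (12−5)−0=7 ⇒ Z^7
Ȟ^1: (5−0)−5=0 ⇒ 0
Ȟ^2: (0−0)−0=0 ⇒ 0

Ȟ^0 ≅ Z^7, Ȟ^1 ≅ 0, Ȟ^2 ≅ 0


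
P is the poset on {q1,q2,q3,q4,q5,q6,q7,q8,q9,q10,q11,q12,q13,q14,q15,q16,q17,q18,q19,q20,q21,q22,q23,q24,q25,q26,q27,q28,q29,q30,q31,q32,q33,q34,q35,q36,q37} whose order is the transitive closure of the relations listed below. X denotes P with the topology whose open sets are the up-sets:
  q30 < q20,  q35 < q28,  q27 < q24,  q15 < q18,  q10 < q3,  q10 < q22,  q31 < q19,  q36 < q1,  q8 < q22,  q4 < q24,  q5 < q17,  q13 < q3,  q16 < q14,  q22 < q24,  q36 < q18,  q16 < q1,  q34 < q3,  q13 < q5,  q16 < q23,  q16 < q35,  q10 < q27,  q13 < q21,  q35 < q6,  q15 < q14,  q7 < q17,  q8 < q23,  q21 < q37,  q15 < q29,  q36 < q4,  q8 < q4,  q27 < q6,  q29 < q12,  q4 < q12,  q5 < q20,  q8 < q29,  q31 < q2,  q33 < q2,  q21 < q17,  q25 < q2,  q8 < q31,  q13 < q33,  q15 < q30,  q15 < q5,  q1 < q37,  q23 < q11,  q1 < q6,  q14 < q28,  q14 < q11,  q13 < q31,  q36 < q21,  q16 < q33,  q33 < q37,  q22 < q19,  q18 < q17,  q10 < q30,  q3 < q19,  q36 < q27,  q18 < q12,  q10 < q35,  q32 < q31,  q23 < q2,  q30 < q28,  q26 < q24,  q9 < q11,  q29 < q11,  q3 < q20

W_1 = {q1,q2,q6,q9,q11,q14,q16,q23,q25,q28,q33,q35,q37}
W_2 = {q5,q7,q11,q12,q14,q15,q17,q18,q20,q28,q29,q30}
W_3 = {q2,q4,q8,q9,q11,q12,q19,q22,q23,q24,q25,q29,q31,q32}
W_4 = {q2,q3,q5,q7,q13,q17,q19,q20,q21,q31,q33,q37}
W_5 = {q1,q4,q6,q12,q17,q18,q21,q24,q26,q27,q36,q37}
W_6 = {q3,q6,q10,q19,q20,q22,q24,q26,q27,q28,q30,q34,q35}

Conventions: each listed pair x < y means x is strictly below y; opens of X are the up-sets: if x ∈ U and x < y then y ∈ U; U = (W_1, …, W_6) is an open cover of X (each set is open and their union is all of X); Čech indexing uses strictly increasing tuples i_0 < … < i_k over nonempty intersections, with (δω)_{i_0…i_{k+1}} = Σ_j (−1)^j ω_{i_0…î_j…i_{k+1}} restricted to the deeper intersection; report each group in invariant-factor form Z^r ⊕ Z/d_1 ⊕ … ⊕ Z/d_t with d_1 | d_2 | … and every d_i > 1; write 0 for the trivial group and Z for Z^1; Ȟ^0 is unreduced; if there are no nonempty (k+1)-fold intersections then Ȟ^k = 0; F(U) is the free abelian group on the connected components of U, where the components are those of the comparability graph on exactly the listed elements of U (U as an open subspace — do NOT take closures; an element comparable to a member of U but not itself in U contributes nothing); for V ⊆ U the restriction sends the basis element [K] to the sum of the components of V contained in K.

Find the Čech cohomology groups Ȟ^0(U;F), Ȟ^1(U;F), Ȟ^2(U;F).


nerve of the cover:
  W12={q11,q14,q28} W13={q2,q9,q11,q23,q25} W14={q2,q33,q37} W15={q1,q6,q37} W16={q6,q28,q35} W23={q11,q12,q29} W24={q5,q7,q17,q20} W25={q12,q17,q18} W26={q20,q28,q30} W34={q2,q19,q31} W35={q4,q12,q24} W36={q19,q22,q24} W45={q17,q21,q37} W46={q3,q19,q20} W56={q6,q24,q26,q27}
  W123={q11} W126={q28} W134={q2} W145={q37} W156={q6} W235={q12} W245={q17} W246={q20} W346={q19} W356={q24}
components per intersection:
  W1: {q1,q2,q6,q9,q11,q14,q16,q23,q25,q28,q33,q35,q37}
  W2: {q5,q7,q11,q12,q14,q15,q17,q18,q20,q28,q29,q30}
  W3: {q2,q4,q8,q9,q11,q12,q19,q22,q23,q24,q25,q29,q31,q32}
  W4: {q2,q3,q5,q7,q13,q17,q19,q20,q21,q31,q33,q37}
  W5: {q1,q4,q6,q12,q17,q18,q21,q24,q26,q27,q36,q37}
  W6: {q3,q6,q10,q19,q20,q22,q24,q26,q27,q28,q30,q34,q35}
  W12: {q11,q14,q28}
  W13: {q2,q9,q11,q23,q25}
  W14: {q2,q33,q37}
  W15: {q1,q6,q37}
  W16: {q6,q28,q35}
  W23: {q11,q12,q29}
  W24: {q5,q7,q17,q20}
  W25: {q12,q17,q18}
  W26: {q20,q28,q30}
  W34: {q2,q19,q31}
  W35: {q4,q12,q24}
  W36: {q19,q22,q24}
  W45: {q17,q21,q37}
  W46: {q3,q19,q20}
  W56: {q6,q24,q26,q27}
  W123: {q11}
  W126: {q28}
  W134: {q2}
  W145: {q37}
  W156: {q6}
  W235: {q12}
  W245: {q17}
  W246: {q20}
  W346: {q19}
  W356: {q24}
C dims 6,15,10; δ0: rk 5, SNF 1^5; δ1: rk 10, SNF 1^9·2
Ȟ^0 = (6 − 5) − 0 = 1, so Ȟ^0 ≅ Z
Ȟ^1 = (15 − 10) − 5 = 0, so Ȟ^1 ≅ 0
Ȟ^2 = (10 − 0) − 10 = 0 plus torsion [2], so Ȟ^2 ≅ Z/2

Ȟ^0 ≅ Z, Ȟ^1 ≅ 0 and Ȟ^2 ≅ Z/2


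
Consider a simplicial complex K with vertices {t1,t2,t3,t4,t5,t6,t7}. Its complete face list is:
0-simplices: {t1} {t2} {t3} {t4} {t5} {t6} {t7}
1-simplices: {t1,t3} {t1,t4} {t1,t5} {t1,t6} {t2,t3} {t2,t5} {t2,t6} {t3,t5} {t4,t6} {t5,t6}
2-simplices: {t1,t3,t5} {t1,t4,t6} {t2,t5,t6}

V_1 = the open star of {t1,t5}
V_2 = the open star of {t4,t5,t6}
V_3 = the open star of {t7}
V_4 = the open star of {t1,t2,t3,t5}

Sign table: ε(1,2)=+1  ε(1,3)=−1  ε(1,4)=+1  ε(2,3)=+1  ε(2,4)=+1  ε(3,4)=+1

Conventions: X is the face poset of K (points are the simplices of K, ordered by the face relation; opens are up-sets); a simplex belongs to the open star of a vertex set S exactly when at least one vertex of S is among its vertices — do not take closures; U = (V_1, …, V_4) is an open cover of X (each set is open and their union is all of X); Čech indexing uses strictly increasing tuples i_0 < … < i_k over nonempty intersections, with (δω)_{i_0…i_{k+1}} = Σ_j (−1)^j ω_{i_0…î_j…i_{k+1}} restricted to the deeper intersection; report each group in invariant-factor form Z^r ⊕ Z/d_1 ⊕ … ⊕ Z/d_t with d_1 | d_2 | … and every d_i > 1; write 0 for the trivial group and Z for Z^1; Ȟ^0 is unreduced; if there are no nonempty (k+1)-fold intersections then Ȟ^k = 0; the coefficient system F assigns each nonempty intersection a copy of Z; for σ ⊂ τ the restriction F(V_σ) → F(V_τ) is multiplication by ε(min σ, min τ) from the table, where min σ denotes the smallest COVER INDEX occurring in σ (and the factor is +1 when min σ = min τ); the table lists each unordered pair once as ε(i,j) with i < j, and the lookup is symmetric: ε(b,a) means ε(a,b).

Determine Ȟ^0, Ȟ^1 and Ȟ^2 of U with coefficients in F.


Ȟ^0(U;F) ≅ Z^2; Ȟ^1(U;F) ≅ 0; Ȟ^2(U;F) ≅ 0

nerve of the cover:
  V1={{t1},{t5},{t1,t3},{t1,t4},{t1,t5},{t1,t6},{t2,t5},{t3,t5},{t5,t6},{t1,t3,t5},{t1,t4,t6},{t2,t5,t6}} V2={{t4},{t5},{t6},{t1,t4},{t1,t5},{t1,t6},{t2,t5},{t2,t6},{t3,t5},{t4,t6},{t5,t6},{t1,t3,t5},{t1,t4,t6},{t2,t5,t6}} V3={{t7}} V4={{t1},{t2},{t3},{t5},{t1,t3},{t1,t4},{t1,t5},{t1,t6},{t2,t3},{t2,t5},{t2,t6},{t3,t5},{t5,t6},{t1,t3,t5},{t1,t4,t6},{t2,t5,t6}}
  V12={{t5},{t1,t4},{t1,t5},{t1,t6},{t2,t5},{t3,t5},{t5,t6},{t1,t3,t5},{t1,t4,t6},{t2,t5,t6}} V14={{t1},{t5},{t1,t3},{t1,t4},{t1,t5},{t1,t6},{t2,t5},{t3,t5},{t5,t6},{t1,t3,t5},{t1,t4,t6},{t2,t5,t6}} V24={{t5},{t1,t4},{t1,t5},{t1,t6},{t2,t5},{t2,t6},{t3,t5},{t5,t6},{t1,t3,t5},{t1,t4,t6},{t2,t5,t6}}
  V124={{t5},{t1,t4},{t1,t5},{t1,t6},{t2,t5},{t3,t5},{t5,t6},{t1,t3,t5},{t1,t4,t6},{t2,t5,t6}}
C dims 4,3,1; δ0: rk 2, SNF 1^2; δ1: rk 1, SNF 1^1
Ȟ^0 = (4 − 2) − 0 = 2, so Ȟ^0 ≅ Z^2
Ȟ^1 = (3 − 1) − 2 = 0, so Ȟ^1 ≅ 0
Ȟ^2 = (1 − 0) − 1 = 0, so Ȟ^2 ≅ 0


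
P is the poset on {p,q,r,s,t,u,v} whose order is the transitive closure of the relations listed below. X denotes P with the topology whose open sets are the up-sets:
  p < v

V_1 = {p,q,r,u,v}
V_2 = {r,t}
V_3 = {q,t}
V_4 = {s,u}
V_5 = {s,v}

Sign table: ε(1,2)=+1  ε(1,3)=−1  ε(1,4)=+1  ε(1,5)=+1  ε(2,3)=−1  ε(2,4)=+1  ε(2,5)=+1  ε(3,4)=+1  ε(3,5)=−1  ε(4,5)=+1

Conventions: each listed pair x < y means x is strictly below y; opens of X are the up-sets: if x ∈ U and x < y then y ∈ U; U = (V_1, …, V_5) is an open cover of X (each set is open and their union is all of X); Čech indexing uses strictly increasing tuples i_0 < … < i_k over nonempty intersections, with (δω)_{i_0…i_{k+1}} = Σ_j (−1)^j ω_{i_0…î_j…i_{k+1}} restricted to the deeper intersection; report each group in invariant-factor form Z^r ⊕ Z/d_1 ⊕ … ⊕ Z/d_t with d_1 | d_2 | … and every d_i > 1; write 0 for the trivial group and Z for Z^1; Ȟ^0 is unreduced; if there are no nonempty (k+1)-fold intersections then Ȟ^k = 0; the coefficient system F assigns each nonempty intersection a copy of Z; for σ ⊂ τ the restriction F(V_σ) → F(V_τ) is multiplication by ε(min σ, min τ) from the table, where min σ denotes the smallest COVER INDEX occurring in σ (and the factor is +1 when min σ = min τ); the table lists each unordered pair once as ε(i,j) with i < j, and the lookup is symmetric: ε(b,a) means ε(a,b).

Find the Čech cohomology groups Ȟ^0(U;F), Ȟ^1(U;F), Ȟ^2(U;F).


nonempty intersections:
  V12={r} V13={q} V14={u} V15={v} V23={t} V45={s}
C dims 5,6; δ0: rk 4, SNF 1^4
Ȟ^0: (5−4)−0=1 ⇒ Z
Ȟ^1: (6−0)−4=2 ⇒ Z^2
Ȟ^2: (0−0)−0=0 ⇒ 0

Ȟ^0 ≅ Z, Ȟ^1 ≅ Z^2, Ȟ^2 ≅ 0


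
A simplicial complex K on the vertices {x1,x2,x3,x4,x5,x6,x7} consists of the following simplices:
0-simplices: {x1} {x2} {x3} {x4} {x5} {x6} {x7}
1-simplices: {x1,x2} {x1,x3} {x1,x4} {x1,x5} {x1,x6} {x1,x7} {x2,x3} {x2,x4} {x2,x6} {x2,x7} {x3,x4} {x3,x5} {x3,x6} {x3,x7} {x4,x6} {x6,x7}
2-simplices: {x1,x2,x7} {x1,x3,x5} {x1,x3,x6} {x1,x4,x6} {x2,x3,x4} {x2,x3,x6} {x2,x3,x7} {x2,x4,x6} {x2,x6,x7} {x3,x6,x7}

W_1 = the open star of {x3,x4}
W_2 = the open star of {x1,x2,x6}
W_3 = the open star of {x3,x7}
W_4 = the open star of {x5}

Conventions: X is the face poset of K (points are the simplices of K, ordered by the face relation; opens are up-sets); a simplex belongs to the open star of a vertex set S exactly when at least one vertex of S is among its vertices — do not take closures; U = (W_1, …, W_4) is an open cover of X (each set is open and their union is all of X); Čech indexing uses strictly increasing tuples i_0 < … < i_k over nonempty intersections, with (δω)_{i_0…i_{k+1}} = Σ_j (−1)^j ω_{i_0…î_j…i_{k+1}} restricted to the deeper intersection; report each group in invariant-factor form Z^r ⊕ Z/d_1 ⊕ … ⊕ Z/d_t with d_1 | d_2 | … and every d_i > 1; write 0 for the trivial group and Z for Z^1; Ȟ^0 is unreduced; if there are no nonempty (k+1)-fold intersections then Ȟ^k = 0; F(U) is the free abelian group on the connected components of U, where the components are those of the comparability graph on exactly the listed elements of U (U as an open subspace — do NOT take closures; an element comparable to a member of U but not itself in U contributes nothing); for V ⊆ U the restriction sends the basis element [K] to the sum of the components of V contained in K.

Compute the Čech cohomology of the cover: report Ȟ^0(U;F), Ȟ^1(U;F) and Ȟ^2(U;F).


nerve of the cover:
  W1={{x3},{x4},{x1,x3},{x1,x4},{x2,x3},{x2,x4},{x3,x4},{x3,x5},{x3,x6},{x3,x7},{x4,x6},{x1,x3,x5},{x1,x3,x6},{x1,x4,x6},{x2,x3,x4},{x2,x3,x6},{x2,x3,x7},{x2,x4,x6},{x3,x6,x7}} W2={{x1},{x2},{x6},{x1,x2},{x1,x3},{x1,x4},{x1,x5},{x1,x6},{x1,x7},{x2,x3},{x2,x4},{x2,x6},{x2,x7},{x3,x6},{x4,x6},{x6,x7},{x1,x2,x7},{x1,x3,x5},{x1,x3,x6},{x1,x4,x6},{x2,x3,x4},{x2,x3,x6},{x2,x3,x7},{x2,x4,x6},{x2,x6,x7},{x3,x6,x7}} W3={{x3},{x7},{x1,x3},{x1,x7},{x2,x3},{x2,x7},{x3,x4},{x3,x5},{x3,x6},{x3,x7},{x6,x7},{x1,x2,x7},{x1,x3,x5},{x1,x3,x6},{x2,x3,x4},{x2,x3,x6},{x2,x3,x7},{x2,x6,x7},{x3,x6,x7}} W4={{x5},{x1,x5},{x3,x5},{x1,x3,x5}}
  W12={{x1,x3},{x1,x4},{x2,x3},{x2,x4},{x3,x6},{x4,x6},{x1,x3,x5},{x1,x3,x6},{x1,x4,x6},{x2,x3,x4},{x2,x3,x6},{x2,x3,x7},{x2,x4,x6},{x3,x6,x7}} W13={{x3},{x1,x3},{x2,x3},{x3,x4},{x3,x5},{x3,x6},{x3,x7},{x1,x3,x5},{x1,x3,x6},{x2,x3,x4},{x2,x3,x6},{x2,x3,x7},{x3,x6,x7}} W14={{x3,x5},{x1,x3,x5}} W23={{x1,x3},{x1,x7},{x2,x3},{x2,x7},{x3,x6},{x6,x7},{x1,x2,x7},{x1,x3,x5},{x1,x3,x6},{x2,x3,x4},{x2,x3,x6},{x2,x3,x7},{x2,x6,x7},{x3,x6,x7}} W24={{x1,x5},{x1,x3,x5}} W34={{x3,x5},{x1,x3,x5}}
  W123={{x1,x3},{x2,x3},{x3,x6},{x1,x3,x5},{x1,x3,x6},{x2,x3,x4},{x2,x3,x6},{x2,x3,x7},{x3,x6,x7}} W124={{x1,x3,x5}} W134={{x3,x5},{x1,x3,x5}} W234={{x1,x3,x5}}
  W1234={{x1,x3,x5}}
components per intersection:
  W1: {{x3},{x4},{x1,x3},{x1,x4},{x2,x3},{x2,x4},{x3,x4},{x3,x5},{x3,x6},{x3,x7},{x4,x6},{x1,x3,x5},{x1,x3,x6},{x1,x4,x6},{x2,x3,x4},{x2,x3,x6},{x2,x3,x7},{x2,x4,x6},{x3,x6,x7}}
  W2: {{x1},{x2},{x6},{x1,x2},{x1,x3},{x1,x4},{x1,x5},{x1,x6},{x1,x7},{x2,x3},{x2,x4},{x2,x6},{x2,x7},{x3,x6},{x4,x6},{x6,x7},{x1,x2,x7},{x1,x3,x5},{x1,x3,x6},{x1,x4,x6},{x2,x3,x4},{x2,x3,x6},{x2,x3,x7},{x2,x4,x6},{x2,x6,x7},{x3,x6,x7}}
  W3: {{x3},{x7},{x1,x3},{x1,x7},{x2,x3},{x2,x7},{x3,x4},{x3,x5},{x3,x6},{x3,x7},{x6,x7},{x1,x2,x7},{x1,x3,x5},{x1,x3,x6},{x2,x3,x4},{x2,x3,x6},{x2,x3,x7},{x2,x6,x7},{x3,x6,x7}}
  W4: {{x5},{x1,x5},{x3,x5},{x1,x3,x5}}
  W12: {{x1,x3},{x1,x4},{x2,x3},{x2,x4},{x3,x6},{x4,x6},{x1,x3,x5},{x1,x3,x6},{x1,x4,x6},{x2,x3,x4},{x2,x3,x6},{x2,x3,x7},{x2,x4,x6},{x3,x6,x7}}
  W13: {{x3},{x1,x3},{x2,x3},{x3,x4},{x3,x5},{x3,x6},{x3,x7},{x1,x3,x5},{x1,x3,x6},{x2,x3,x4},{x2,x3,x6},{x2,x3,x7},{x3,x6,x7}}
  W14: {{x3,x5},{x1,x3,x5}}
  W23: {{x1,x3},{x1,x7},{x2,x3},{x2,x7},{x3,x6},{x6,x7},{x1,x2,x7},{x1,x3,x5},{x1,x3,x6},{x2,x3,x4},{x2,x3,x6},{x2,x3,x7},{x2,x6,x7},{x3,x6,x7}}
  W24: {{x1,x5},{x1,x3,x5}}
  W34: {{x3,x5},{x1,x3,x5}}
  W123: {{x1,x3},{x2,x3},{x3,x6},{x1,x3,x5},{x1,x3,x6},{x2,x3,x4},{x2,x3,x6},{x2,x3,x7},{x3,x6,x7}}
  W124: {{x1,x3,x5}}
  W134: {{x3,x5},{x1,x3,x5}}
  W234: {{x1,x3,x5}}
  W1234: {{x1,x3,x5}}
C dims 4,6,4,1; δ0: rk 3, SNF 1^3; δ1: rk 3, SNF 1^3; δ2: rk 1, SNF 1^1
Ȟ^0 = (4 − 3) − 0 = 1, so Ȟ^0 ≅ Z
Ȟ^1 = (6 − 3) − 3 = 0, so Ȟ^1 ≅ 0
Ȟ^2 = (4 − 1) − 3 = 0, so Ȟ^2 ≅ 0

Ȟ^0 ≅ Z; Ȟ^1 ≅ 0; Ȟ^2 ≅ 0


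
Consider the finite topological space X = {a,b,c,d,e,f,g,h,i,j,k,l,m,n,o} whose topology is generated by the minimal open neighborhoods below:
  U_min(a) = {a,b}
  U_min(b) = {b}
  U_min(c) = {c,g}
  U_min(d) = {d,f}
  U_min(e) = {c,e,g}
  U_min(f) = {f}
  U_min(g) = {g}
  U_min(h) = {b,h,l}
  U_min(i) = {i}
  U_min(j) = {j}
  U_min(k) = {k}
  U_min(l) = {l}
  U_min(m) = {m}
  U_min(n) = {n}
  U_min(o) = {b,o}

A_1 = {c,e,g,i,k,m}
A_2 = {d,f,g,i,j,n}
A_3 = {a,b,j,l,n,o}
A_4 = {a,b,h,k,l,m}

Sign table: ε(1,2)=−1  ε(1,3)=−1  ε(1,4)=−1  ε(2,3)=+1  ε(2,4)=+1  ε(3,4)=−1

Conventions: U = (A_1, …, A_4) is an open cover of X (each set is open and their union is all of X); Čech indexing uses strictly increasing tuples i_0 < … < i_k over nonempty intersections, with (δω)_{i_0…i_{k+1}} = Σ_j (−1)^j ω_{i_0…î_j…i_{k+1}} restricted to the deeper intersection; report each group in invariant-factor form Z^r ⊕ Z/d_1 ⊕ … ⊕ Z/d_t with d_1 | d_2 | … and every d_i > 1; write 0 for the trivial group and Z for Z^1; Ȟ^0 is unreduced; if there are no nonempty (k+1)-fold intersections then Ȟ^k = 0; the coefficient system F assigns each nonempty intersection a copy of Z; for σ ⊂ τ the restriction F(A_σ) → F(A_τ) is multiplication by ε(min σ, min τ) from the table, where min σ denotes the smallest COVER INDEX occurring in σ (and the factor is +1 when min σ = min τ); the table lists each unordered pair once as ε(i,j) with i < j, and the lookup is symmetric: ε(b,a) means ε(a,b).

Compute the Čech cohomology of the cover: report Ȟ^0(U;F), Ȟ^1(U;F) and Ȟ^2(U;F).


cover nerve:
  A12={g,i} A14={k,m} A23={j,n} A34={a,b,l}
C dims 4,4; δ0: rk 4, SNF 1^3·2
Ȟ^0: (4−4)−0=0 ⇒ 0
Ȟ^1: (4−0)−4=0 plus torsion [2] ⇒ Z/2
Ȟ^2: (0−0)−0=0 ⇒ 0

Ȟ^0 = 0, Ȟ^1 = Z/2 and Ȟ^2 = 0
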